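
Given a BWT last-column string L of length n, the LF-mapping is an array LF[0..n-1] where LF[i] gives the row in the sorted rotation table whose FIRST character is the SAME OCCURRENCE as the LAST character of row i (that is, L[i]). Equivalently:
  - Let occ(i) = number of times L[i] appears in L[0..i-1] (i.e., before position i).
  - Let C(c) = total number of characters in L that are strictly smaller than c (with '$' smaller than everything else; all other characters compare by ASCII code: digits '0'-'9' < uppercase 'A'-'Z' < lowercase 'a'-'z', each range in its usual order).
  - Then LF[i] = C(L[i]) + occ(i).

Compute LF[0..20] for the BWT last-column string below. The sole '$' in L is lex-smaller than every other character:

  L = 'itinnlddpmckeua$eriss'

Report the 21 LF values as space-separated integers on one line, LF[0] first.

Answer: 7 19 8 13 14 11 3 4 15 12 2 10 5 20 1 0 6 16 9 17 18

Derivation:
Char counts: '$':1, 'a':1, 'c':1, 'd':2, 'e':2, 'i':3, 'k':1, 'l':1, 'm':1, 'n':2, 'p':1, 'r':1, 's':2, 't':1, 'u':1
C (first-col start): C('$')=0, C('a')=1, C('c')=2, C('d')=3, C('e')=5, C('i')=7, C('k')=10, C('l')=11, C('m')=12, C('n')=13, C('p')=15, C('r')=16, C('s')=17, C('t')=19, C('u')=20
L[0]='i': occ=0, LF[0]=C('i')+0=7+0=7
L[1]='t': occ=0, LF[1]=C('t')+0=19+0=19
L[2]='i': occ=1, LF[2]=C('i')+1=7+1=8
L[3]='n': occ=0, LF[3]=C('n')+0=13+0=13
L[4]='n': occ=1, LF[4]=C('n')+1=13+1=14
L[5]='l': occ=0, LF[5]=C('l')+0=11+0=11
L[6]='d': occ=0, LF[6]=C('d')+0=3+0=3
L[7]='d': occ=1, LF[7]=C('d')+1=3+1=4
L[8]='p': occ=0, LF[8]=C('p')+0=15+0=15
L[9]='m': occ=0, LF[9]=C('m')+0=12+0=12
L[10]='c': occ=0, LF[10]=C('c')+0=2+0=2
L[11]='k': occ=0, LF[11]=C('k')+0=10+0=10
L[12]='e': occ=0, LF[12]=C('e')+0=5+0=5
L[13]='u': occ=0, LF[13]=C('u')+0=20+0=20
L[14]='a': occ=0, LF[14]=C('a')+0=1+0=1
L[15]='$': occ=0, LF[15]=C('$')+0=0+0=0
L[16]='e': occ=1, LF[16]=C('e')+1=5+1=6
L[17]='r': occ=0, LF[17]=C('r')+0=16+0=16
L[18]='i': occ=2, LF[18]=C('i')+2=7+2=9
L[19]='s': occ=0, LF[19]=C('s')+0=17+0=17
L[20]='s': occ=1, LF[20]=C('s')+1=17+1=18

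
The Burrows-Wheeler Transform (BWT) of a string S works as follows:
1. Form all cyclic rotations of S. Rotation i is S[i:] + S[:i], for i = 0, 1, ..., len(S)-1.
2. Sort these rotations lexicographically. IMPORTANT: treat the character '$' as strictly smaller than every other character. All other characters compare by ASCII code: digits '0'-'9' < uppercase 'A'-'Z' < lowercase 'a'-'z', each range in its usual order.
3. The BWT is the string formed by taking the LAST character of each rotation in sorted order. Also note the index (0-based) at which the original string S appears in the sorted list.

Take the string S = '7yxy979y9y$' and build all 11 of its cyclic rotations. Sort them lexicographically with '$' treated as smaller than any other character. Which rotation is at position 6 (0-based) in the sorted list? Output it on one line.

Answer: xy979y9y$7y

Derivation:
All 11 rotations (rotation i = S[i:]+S[:i]):
  rot[0] = 7yxy979y9y$
  rot[1] = yxy979y9y$7
  rot[2] = xy979y9y$7y
  rot[3] = y979y9y$7yx
  rot[4] = 979y9y$7yxy
  rot[5] = 79y9y$7yxy9
  rot[6] = 9y9y$7yxy97
  rot[7] = y9y$7yxy979
  rot[8] = 9y$7yxy979y
  rot[9] = y$7yxy979y9
  rot[10] = $7yxy979y9y
Sorted (with $ < everything):
  sorted[0] = $7yxy979y9y
  sorted[1] = 79y9y$7yxy9
  sorted[2] = 7yxy979y9y$
  sorted[3] = 979y9y$7yxy
  sorted[4] = 9y$7yxy979y
  sorted[5] = 9y9y$7yxy97
  sorted[6] = xy979y9y$7y
  sorted[7] = y$7yxy979y9
  sorted[8] = y979y9y$7yx
  sorted[9] = y9y$7yxy979
  sorted[10] = yxy979y9y$7
sorted[6] = xy979y9y$7y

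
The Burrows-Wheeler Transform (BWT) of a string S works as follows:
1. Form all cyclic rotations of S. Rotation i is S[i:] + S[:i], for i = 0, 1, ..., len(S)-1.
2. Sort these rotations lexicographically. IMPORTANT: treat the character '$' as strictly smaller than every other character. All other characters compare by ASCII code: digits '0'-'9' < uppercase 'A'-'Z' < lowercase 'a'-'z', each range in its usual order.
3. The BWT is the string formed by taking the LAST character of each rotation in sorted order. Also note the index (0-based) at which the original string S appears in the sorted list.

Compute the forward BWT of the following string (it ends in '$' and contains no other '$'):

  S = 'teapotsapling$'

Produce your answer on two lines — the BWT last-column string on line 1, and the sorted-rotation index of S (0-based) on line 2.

Answer: gsetnlpipaat$o
12

Derivation:
All 14 rotations (rotation i = S[i:]+S[:i]):
  rot[0] = teapotsapling$
  rot[1] = eapotsapling$t
  rot[2] = apotsapling$te
  rot[3] = potsapling$tea
  rot[4] = otsapling$teap
  rot[5] = tsapling$teapo
  rot[6] = sapling$teapot
  rot[7] = apling$teapots
  rot[8] = pling$teapotsa
  rot[9] = ling$teapotsap
  rot[10] = ing$teapotsapl
  rot[11] = ng$teapotsapli
  rot[12] = g$teapotsaplin
  rot[13] = $teapotsapling
Sorted (with $ < everything):
  sorted[0] = $teapotsapling  (last char: 'g')
  sorted[1] = apling$teapots  (last char: 's')
  sorted[2] = apotsapling$te  (last char: 'e')
  sorted[3] = eapotsapling$t  (last char: 't')
  sorted[4] = g$teapotsaplin  (last char: 'n')
  sorted[5] = ing$teapotsapl  (last char: 'l')
  sorted[6] = ling$teapotsap  (last char: 'p')
  sorted[7] = ng$teapotsapli  (last char: 'i')
  sorted[8] = otsapling$teap  (last char: 'p')
  sorted[9] = pling$teapotsa  (last char: 'a')
  sorted[10] = potsapling$tea  (last char: 'a')
  sorted[11] = sapling$teapot  (last char: 't')
  sorted[12] = teapotsapling$  (last char: '$')
  sorted[13] = tsapling$teapo  (last char: 'o')
Last column: gsetnlpipaat$o
Original string S is at sorted index 12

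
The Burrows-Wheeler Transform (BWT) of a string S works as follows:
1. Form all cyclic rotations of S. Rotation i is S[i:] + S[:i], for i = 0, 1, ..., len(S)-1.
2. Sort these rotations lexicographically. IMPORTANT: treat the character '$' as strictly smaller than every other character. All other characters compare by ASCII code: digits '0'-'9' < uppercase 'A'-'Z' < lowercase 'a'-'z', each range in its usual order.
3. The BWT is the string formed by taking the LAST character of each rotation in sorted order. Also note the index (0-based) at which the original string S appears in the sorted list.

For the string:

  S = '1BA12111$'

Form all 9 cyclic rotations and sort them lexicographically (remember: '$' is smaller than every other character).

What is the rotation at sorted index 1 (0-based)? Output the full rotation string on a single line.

All 9 rotations (rotation i = S[i:]+S[:i]):
  rot[0] = 1BA12111$
  rot[1] = BA12111$1
  rot[2] = A12111$1B
  rot[3] = 12111$1BA
  rot[4] = 2111$1BA1
  rot[5] = 111$1BA12
  rot[6] = 11$1BA121
  rot[7] = 1$1BA1211
  rot[8] = $1BA12111
Sorted (with $ < everything):
  sorted[0] = $1BA12111
  sorted[1] = 1$1BA1211
  sorted[2] = 11$1BA121
  sorted[3] = 111$1BA12
  sorted[4] = 12111$1BA
  sorted[5] = 1BA12111$
  sorted[6] = 2111$1BA1
  sorted[7] = A12111$1B
  sorted[8] = BA12111$1
sorted[1] = 1$1BA1211

Answer: 1$1BA1211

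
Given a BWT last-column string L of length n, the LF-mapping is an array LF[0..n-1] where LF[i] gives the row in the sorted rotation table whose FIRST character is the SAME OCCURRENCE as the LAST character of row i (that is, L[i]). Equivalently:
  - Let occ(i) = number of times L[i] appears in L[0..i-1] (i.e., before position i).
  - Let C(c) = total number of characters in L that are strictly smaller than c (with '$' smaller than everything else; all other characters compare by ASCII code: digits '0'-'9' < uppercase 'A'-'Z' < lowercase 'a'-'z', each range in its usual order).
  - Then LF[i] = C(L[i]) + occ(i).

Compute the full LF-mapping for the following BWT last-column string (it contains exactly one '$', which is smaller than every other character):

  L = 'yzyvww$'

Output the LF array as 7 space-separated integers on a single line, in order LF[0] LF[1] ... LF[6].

Char counts: '$':1, 'v':1, 'w':2, 'y':2, 'z':1
C (first-col start): C('$')=0, C('v')=1, C('w')=2, C('y')=4, C('z')=6
L[0]='y': occ=0, LF[0]=C('y')+0=4+0=4
L[1]='z': occ=0, LF[1]=C('z')+0=6+0=6
L[2]='y': occ=1, LF[2]=C('y')+1=4+1=5
L[3]='v': occ=0, LF[3]=C('v')+0=1+0=1
L[4]='w': occ=0, LF[4]=C('w')+0=2+0=2
L[5]='w': occ=1, LF[5]=C('w')+1=2+1=3
L[6]='$': occ=0, LF[6]=C('$')+0=0+0=0

Answer: 4 6 5 1 2 3 0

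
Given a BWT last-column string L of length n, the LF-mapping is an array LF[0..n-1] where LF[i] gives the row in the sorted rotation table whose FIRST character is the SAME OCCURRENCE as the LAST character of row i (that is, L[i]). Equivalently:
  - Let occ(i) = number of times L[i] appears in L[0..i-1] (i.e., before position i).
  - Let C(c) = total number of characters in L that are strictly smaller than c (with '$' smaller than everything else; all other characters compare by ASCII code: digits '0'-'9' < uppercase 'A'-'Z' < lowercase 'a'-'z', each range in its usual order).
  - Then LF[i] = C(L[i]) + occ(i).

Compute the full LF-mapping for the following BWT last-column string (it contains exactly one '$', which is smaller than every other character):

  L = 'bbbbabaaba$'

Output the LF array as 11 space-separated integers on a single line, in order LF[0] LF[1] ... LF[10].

Char counts: '$':1, 'a':4, 'b':6
C (first-col start): C('$')=0, C('a')=1, C('b')=5
L[0]='b': occ=0, LF[0]=C('b')+0=5+0=5
L[1]='b': occ=1, LF[1]=C('b')+1=5+1=6
L[2]='b': occ=2, LF[2]=C('b')+2=5+2=7
L[3]='b': occ=3, LF[3]=C('b')+3=5+3=8
L[4]='a': occ=0, LF[4]=C('a')+0=1+0=1
L[5]='b': occ=4, LF[5]=C('b')+4=5+4=9
L[6]='a': occ=1, LF[6]=C('a')+1=1+1=2
L[7]='a': occ=2, LF[7]=C('a')+2=1+2=3
L[8]='b': occ=5, LF[8]=C('b')+5=5+5=10
L[9]='a': occ=3, LF[9]=C('a')+3=1+3=4
L[10]='$': occ=0, LF[10]=C('$')+0=0+0=0

Answer: 5 6 7 8 1 9 2 3 10 4 0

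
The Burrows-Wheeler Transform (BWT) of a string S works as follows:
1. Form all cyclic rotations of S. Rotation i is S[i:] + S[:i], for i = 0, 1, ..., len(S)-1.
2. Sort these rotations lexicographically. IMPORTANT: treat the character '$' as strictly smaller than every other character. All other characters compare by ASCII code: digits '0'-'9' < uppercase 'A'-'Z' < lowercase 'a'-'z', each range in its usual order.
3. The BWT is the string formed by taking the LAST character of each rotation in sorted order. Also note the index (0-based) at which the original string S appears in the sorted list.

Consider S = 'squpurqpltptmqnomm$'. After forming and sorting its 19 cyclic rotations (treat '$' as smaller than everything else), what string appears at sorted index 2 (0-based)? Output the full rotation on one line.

Answer: m$squpurqpltptmqnom

Derivation:
All 19 rotations (rotation i = S[i:]+S[:i]):
  rot[0] = squpurqpltptmqnomm$
  rot[1] = qupurqpltptmqnomm$s
  rot[2] = upurqpltptmqnomm$sq
  rot[3] = purqpltptmqnomm$squ
  rot[4] = urqpltptmqnomm$squp
  rot[5] = rqpltptmqnomm$squpu
  rot[6] = qpltptmqnomm$squpur
  rot[7] = pltptmqnomm$squpurq
  rot[8] = ltptmqnomm$squpurqp
  rot[9] = tptmqnomm$squpurqpl
  rot[10] = ptmqnomm$squpurqplt
  rot[11] = tmqnomm$squpurqpltp
  rot[12] = mqnomm$squpurqpltpt
  rot[13] = qnomm$squpurqpltptm
  rot[14] = nomm$squpurqpltptmq
  rot[15] = omm$squpurqpltptmqn
  rot[16] = mm$squpurqpltptmqno
  rot[17] = m$squpurqpltptmqnom
  rot[18] = $squpurqpltptmqnomm
Sorted (with $ < everything):
  sorted[0] = $squpurqpltptmqnomm
  sorted[1] = ltptmqnomm$squpurqp
  sorted[2] = m$squpurqpltptmqnom
  sorted[3] = mm$squpurqpltptmqno
  sorted[4] = mqnomm$squpurqpltpt
  sorted[5] = nomm$squpurqpltptmq
  sorted[6] = omm$squpurqpltptmqn
  sorted[7] = pltptmqnomm$squpurq
  sorted[8] = ptmqnomm$squpurqplt
  sorted[9] = purqpltptmqnomm$squ
  sorted[10] = qnomm$squpurqpltptm
  sorted[11] = qpltptmqnomm$squpur
  sorted[12] = qupurqpltptmqnomm$s
  sorted[13] = rqpltptmqnomm$squpu
  sorted[14] = squpurqpltptmqnomm$
  sorted[15] = tmqnomm$squpurqpltp
  sorted[16] = tptmqnomm$squpurqpl
  sorted[17] = upurqpltptmqnomm$sq
  sorted[18] = urqpltptmqnomm$squp
sorted[2] = m$squpurqpltptmqnom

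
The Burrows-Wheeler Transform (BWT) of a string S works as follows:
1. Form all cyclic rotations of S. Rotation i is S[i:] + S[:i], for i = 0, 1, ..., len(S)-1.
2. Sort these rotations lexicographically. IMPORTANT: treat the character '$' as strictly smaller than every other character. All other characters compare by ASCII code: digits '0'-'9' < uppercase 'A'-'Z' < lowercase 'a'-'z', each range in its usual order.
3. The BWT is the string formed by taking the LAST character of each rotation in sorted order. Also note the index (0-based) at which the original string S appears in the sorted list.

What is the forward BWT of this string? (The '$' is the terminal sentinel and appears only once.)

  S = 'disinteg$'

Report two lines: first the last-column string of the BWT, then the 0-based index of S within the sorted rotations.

Answer: g$tesdiin
1

Derivation:
All 9 rotations (rotation i = S[i:]+S[:i]):
  rot[0] = disinteg$
  rot[1] = isinteg$d
  rot[2] = sinteg$di
  rot[3] = integ$dis
  rot[4] = nteg$disi
  rot[5] = teg$disin
  rot[6] = eg$disint
  rot[7] = g$disinte
  rot[8] = $disinteg
Sorted (with $ < everything):
  sorted[0] = $disinteg  (last char: 'g')
  sorted[1] = disinteg$  (last char: '$')
  sorted[2] = eg$disint  (last char: 't')
  sorted[3] = g$disinte  (last char: 'e')
  sorted[4] = integ$dis  (last char: 's')
  sorted[5] = isinteg$d  (last char: 'd')
  sorted[6] = nteg$disi  (last char: 'i')
  sorted[7] = sinteg$di  (last char: 'i')
  sorted[8] = teg$disin  (last char: 'n')
Last column: g$tesdiin
Original string S is at sorted index 1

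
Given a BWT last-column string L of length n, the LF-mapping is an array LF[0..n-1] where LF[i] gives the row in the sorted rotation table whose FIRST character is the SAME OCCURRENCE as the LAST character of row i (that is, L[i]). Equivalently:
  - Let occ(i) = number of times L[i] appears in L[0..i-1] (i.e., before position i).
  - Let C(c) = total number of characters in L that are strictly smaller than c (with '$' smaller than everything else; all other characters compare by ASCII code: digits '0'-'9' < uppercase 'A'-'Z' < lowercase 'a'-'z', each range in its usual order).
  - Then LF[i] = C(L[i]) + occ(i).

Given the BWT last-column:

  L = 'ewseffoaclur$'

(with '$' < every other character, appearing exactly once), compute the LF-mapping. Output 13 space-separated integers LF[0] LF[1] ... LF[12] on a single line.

Char counts: '$':1, 'a':1, 'c':1, 'e':2, 'f':2, 'l':1, 'o':1, 'r':1, 's':1, 'u':1, 'w':1
C (first-col start): C('$')=0, C('a')=1, C('c')=2, C('e')=3, C('f')=5, C('l')=7, C('o')=8, C('r')=9, C('s')=10, C('u')=11, C('w')=12
L[0]='e': occ=0, LF[0]=C('e')+0=3+0=3
L[1]='w': occ=0, LF[1]=C('w')+0=12+0=12
L[2]='s': occ=0, LF[2]=C('s')+0=10+0=10
L[3]='e': occ=1, LF[3]=C('e')+1=3+1=4
L[4]='f': occ=0, LF[4]=C('f')+0=5+0=5
L[5]='f': occ=1, LF[5]=C('f')+1=5+1=6
L[6]='o': occ=0, LF[6]=C('o')+0=8+0=8
L[7]='a': occ=0, LF[7]=C('a')+0=1+0=1
L[8]='c': occ=0, LF[8]=C('c')+0=2+0=2
L[9]='l': occ=0, LF[9]=C('l')+0=7+0=7
L[10]='u': occ=0, LF[10]=C('u')+0=11+0=11
L[11]='r': occ=0, LF[11]=C('r')+0=9+0=9
L[12]='$': occ=0, LF[12]=C('$')+0=0+0=0

Answer: 3 12 10 4 5 6 8 1 2 7 11 9 0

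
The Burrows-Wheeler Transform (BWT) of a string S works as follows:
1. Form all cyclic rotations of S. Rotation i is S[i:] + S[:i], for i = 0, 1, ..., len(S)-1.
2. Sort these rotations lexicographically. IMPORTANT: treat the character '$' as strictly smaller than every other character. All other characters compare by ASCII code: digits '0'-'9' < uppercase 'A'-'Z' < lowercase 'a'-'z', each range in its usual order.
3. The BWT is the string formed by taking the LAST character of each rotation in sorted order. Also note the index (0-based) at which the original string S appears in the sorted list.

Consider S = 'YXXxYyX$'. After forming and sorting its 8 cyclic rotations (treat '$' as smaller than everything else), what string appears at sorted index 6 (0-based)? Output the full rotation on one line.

Answer: xYyX$YXX

Derivation:
All 8 rotations (rotation i = S[i:]+S[:i]):
  rot[0] = YXXxYyX$
  rot[1] = XXxYyX$Y
  rot[2] = XxYyX$YX
  rot[3] = xYyX$YXX
  rot[4] = YyX$YXXx
  rot[5] = yX$YXXxY
  rot[6] = X$YXXxYy
  rot[7] = $YXXxYyX
Sorted (with $ < everything):
  sorted[0] = $YXXxYyX
  sorted[1] = X$YXXxYy
  sorted[2] = XXxYyX$Y
  sorted[3] = XxYyX$YX
  sorted[4] = YXXxYyX$
  sorted[5] = YyX$YXXx
  sorted[6] = xYyX$YXX
  sorted[7] = yX$YXXxY
sorted[6] = xYyX$YXX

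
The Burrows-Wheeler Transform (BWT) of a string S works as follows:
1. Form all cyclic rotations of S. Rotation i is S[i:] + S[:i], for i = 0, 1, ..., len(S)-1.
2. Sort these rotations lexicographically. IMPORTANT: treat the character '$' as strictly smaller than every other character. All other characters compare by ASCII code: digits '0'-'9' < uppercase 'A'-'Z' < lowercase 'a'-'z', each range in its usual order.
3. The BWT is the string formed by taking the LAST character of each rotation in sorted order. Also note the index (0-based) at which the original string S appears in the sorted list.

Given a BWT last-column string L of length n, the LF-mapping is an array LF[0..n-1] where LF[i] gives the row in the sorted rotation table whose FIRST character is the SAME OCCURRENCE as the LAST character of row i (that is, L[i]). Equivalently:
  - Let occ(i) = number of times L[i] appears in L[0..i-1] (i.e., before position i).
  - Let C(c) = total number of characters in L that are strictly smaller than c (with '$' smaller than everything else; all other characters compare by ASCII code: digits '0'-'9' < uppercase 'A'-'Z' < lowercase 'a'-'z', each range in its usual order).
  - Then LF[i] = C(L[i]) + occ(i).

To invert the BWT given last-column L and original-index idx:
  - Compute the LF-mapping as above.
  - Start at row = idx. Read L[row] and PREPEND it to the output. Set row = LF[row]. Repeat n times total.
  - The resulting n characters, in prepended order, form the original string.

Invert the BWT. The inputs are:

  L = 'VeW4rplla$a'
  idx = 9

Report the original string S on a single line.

LF mapping: 2 6 3 1 10 9 7 8 4 0 5
Walk LF starting at row 9, prepending L[row]:
  step 1: row=9, L[9]='$', prepend. Next row=LF[9]=0
  step 2: row=0, L[0]='V', prepend. Next row=LF[0]=2
  step 3: row=2, L[2]='W', prepend. Next row=LF[2]=3
  step 4: row=3, L[3]='4', prepend. Next row=LF[3]=1
  step 5: row=1, L[1]='e', prepend. Next row=LF[1]=6
  step 6: row=6, L[6]='l', prepend. Next row=LF[6]=7
  step 7: row=7, L[7]='l', prepend. Next row=LF[7]=8
  step 8: row=8, L[8]='a', prepend. Next row=LF[8]=4
  step 9: row=4, L[4]='r', prepend. Next row=LF[4]=10
  step 10: row=10, L[10]='a', prepend. Next row=LF[10]=5
  step 11: row=5, L[5]='p', prepend. Next row=LF[5]=9
Reversed output: paralle4WV$

Answer: paralle4WV$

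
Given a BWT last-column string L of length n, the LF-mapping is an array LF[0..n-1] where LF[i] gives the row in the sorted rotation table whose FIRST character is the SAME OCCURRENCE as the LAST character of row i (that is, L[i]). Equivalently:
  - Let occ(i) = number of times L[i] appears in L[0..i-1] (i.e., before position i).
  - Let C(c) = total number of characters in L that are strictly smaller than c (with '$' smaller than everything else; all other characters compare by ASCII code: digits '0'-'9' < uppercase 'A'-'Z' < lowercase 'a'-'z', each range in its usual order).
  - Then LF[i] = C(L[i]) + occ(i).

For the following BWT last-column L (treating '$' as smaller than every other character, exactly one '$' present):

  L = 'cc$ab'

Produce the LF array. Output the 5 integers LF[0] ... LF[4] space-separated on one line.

Answer: 3 4 0 1 2

Derivation:
Char counts: '$':1, 'a':1, 'b':1, 'c':2
C (first-col start): C('$')=0, C('a')=1, C('b')=2, C('c')=3
L[0]='c': occ=0, LF[0]=C('c')+0=3+0=3
L[1]='c': occ=1, LF[1]=C('c')+1=3+1=4
L[2]='$': occ=0, LF[2]=C('$')+0=0+0=0
L[3]='a': occ=0, LF[3]=C('a')+0=1+0=1
L[4]='b': occ=0, LF[4]=C('b')+0=2+0=2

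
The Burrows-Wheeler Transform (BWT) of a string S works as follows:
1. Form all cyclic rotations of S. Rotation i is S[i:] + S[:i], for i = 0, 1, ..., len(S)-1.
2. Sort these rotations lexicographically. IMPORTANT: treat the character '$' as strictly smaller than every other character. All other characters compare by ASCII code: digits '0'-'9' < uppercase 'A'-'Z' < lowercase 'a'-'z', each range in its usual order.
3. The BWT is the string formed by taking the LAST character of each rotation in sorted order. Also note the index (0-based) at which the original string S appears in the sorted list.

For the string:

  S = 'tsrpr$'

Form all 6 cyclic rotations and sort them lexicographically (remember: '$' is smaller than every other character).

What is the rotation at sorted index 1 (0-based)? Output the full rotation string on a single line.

All 6 rotations (rotation i = S[i:]+S[:i]):
  rot[0] = tsrpr$
  rot[1] = srpr$t
  rot[2] = rpr$ts
  rot[3] = pr$tsr
  rot[4] = r$tsrp
  rot[5] = $tsrpr
Sorted (with $ < everything):
  sorted[0] = $tsrpr
  sorted[1] = pr$tsr
  sorted[2] = r$tsrp
  sorted[3] = rpr$ts
  sorted[4] = srpr$t
  sorted[5] = tsrpr$
sorted[1] = pr$tsr

Answer: pr$tsr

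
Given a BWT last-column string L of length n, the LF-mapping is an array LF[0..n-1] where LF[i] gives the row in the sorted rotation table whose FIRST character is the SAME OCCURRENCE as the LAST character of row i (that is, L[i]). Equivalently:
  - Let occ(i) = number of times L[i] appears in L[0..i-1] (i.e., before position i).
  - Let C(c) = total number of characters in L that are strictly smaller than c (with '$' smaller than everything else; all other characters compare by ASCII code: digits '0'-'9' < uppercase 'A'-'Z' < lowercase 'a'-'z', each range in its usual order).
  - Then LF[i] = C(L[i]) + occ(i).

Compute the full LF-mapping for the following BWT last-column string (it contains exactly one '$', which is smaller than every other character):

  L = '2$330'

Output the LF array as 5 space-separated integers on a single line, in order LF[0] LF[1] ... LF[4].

Char counts: '$':1, '0':1, '2':1, '3':2
C (first-col start): C('$')=0, C('0')=1, C('2')=2, C('3')=3
L[0]='2': occ=0, LF[0]=C('2')+0=2+0=2
L[1]='$': occ=0, LF[1]=C('$')+0=0+0=0
L[2]='3': occ=0, LF[2]=C('3')+0=3+0=3
L[3]='3': occ=1, LF[3]=C('3')+1=3+1=4
L[4]='0': occ=0, LF[4]=C('0')+0=1+0=1

Answer: 2 0 3 4 1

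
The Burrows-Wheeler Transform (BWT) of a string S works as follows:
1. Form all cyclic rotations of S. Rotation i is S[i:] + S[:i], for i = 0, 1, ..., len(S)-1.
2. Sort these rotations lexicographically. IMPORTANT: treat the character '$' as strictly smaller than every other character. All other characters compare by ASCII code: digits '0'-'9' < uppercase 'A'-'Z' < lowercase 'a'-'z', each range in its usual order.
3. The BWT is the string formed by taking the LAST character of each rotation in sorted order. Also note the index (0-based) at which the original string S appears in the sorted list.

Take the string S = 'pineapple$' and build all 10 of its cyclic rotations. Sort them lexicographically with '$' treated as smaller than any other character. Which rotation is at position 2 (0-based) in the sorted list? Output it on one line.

All 10 rotations (rotation i = S[i:]+S[:i]):
  rot[0] = pineapple$
  rot[1] = ineapple$p
  rot[2] = neapple$pi
  rot[3] = eapple$pin
  rot[4] = apple$pine
  rot[5] = pple$pinea
  rot[6] = ple$pineap
  rot[7] = le$pineapp
  rot[8] = e$pineappl
  rot[9] = $pineapple
Sorted (with $ < everything):
  sorted[0] = $pineapple
  sorted[1] = apple$pine
  sorted[2] = e$pineappl
  sorted[3] = eapple$pin
  sorted[4] = ineapple$p
  sorted[5] = le$pineapp
  sorted[6] = neapple$pi
  sorted[7] = pineapple$
  sorted[8] = ple$pineap
  sorted[9] = pple$pinea
sorted[2] = e$pineappl

Answer: e$pineappl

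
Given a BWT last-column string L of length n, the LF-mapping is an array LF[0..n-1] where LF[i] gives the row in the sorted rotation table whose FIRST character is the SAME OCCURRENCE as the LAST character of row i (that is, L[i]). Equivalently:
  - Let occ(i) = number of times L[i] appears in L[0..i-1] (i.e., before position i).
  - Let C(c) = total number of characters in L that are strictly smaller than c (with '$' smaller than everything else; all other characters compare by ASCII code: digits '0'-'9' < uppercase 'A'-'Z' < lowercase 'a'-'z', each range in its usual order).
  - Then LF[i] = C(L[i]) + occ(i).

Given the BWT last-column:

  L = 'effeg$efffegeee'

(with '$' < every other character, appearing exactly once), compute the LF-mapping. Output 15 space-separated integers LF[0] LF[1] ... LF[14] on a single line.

Answer: 1 8 9 2 13 0 3 10 11 12 4 14 5 6 7

Derivation:
Char counts: '$':1, 'e':7, 'f':5, 'g':2
C (first-col start): C('$')=0, C('e')=1, C('f')=8, C('g')=13
L[0]='e': occ=0, LF[0]=C('e')+0=1+0=1
L[1]='f': occ=0, LF[1]=C('f')+0=8+0=8
L[2]='f': occ=1, LF[2]=C('f')+1=8+1=9
L[3]='e': occ=1, LF[3]=C('e')+1=1+1=2
L[4]='g': occ=0, LF[4]=C('g')+0=13+0=13
L[5]='$': occ=0, LF[5]=C('$')+0=0+0=0
L[6]='e': occ=2, LF[6]=C('e')+2=1+2=3
L[7]='f': occ=2, LF[7]=C('f')+2=8+2=10
L[8]='f': occ=3, LF[8]=C('f')+3=8+3=11
L[9]='f': occ=4, LF[9]=C('f')+4=8+4=12
L[10]='e': occ=3, LF[10]=C('e')+3=1+3=4
L[11]='g': occ=1, LF[11]=C('g')+1=13+1=14
L[12]='e': occ=4, LF[12]=C('e')+4=1+4=5
L[13]='e': occ=5, LF[13]=C('e')+5=1+5=6
L[14]='e': occ=6, LF[14]=C('e')+6=1+6=7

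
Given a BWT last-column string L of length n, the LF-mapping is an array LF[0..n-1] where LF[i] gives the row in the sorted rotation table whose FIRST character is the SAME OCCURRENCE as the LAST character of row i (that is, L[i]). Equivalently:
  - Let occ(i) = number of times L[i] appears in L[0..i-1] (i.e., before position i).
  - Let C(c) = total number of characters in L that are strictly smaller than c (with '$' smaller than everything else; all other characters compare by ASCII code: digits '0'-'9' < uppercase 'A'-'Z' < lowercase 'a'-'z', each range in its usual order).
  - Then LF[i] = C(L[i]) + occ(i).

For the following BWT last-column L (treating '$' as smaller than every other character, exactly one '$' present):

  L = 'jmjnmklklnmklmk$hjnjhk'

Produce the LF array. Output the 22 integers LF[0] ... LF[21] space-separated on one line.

Answer: 3 15 4 19 16 7 12 8 13 20 17 9 14 18 10 0 1 5 21 6 2 11

Derivation:
Char counts: '$':1, 'h':2, 'j':4, 'k':5, 'l':3, 'm':4, 'n':3
C (first-col start): C('$')=0, C('h')=1, C('j')=3, C('k')=7, C('l')=12, C('m')=15, C('n')=19
L[0]='j': occ=0, LF[0]=C('j')+0=3+0=3
L[1]='m': occ=0, LF[1]=C('m')+0=15+0=15
L[2]='j': occ=1, LF[2]=C('j')+1=3+1=4
L[3]='n': occ=0, LF[3]=C('n')+0=19+0=19
L[4]='m': occ=1, LF[4]=C('m')+1=15+1=16
L[5]='k': occ=0, LF[5]=C('k')+0=7+0=7
L[6]='l': occ=0, LF[6]=C('l')+0=12+0=12
L[7]='k': occ=1, LF[7]=C('k')+1=7+1=8
L[8]='l': occ=1, LF[8]=C('l')+1=12+1=13
L[9]='n': occ=1, LF[9]=C('n')+1=19+1=20
L[10]='m': occ=2, LF[10]=C('m')+2=15+2=17
L[11]='k': occ=2, LF[11]=C('k')+2=7+2=9
L[12]='l': occ=2, LF[12]=C('l')+2=12+2=14
L[13]='m': occ=3, LF[13]=C('m')+3=15+3=18
L[14]='k': occ=3, LF[14]=C('k')+3=7+3=10
L[15]='$': occ=0, LF[15]=C('$')+0=0+0=0
L[16]='h': occ=0, LF[16]=C('h')+0=1+0=1
L[17]='j': occ=2, LF[17]=C('j')+2=3+2=5
L[18]='n': occ=2, LF[18]=C('n')+2=19+2=21
L[19]='j': occ=3, LF[19]=C('j')+3=3+3=6
L[20]='h': occ=1, LF[20]=C('h')+1=1+1=2
L[21]='k': occ=4, LF[21]=C('k')+4=7+4=11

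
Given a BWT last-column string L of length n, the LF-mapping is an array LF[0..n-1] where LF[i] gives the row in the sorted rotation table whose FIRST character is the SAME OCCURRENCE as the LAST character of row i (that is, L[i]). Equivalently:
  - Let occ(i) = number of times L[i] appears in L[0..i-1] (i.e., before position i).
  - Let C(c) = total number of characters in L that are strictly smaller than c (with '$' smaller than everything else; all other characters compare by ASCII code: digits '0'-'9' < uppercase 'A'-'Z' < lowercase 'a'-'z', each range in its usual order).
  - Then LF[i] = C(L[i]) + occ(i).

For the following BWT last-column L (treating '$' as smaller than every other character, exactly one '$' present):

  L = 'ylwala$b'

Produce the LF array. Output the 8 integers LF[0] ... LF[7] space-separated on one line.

Char counts: '$':1, 'a':2, 'b':1, 'l':2, 'w':1, 'y':1
C (first-col start): C('$')=0, C('a')=1, C('b')=3, C('l')=4, C('w')=6, C('y')=7
L[0]='y': occ=0, LF[0]=C('y')+0=7+0=7
L[1]='l': occ=0, LF[1]=C('l')+0=4+0=4
L[2]='w': occ=0, LF[2]=C('w')+0=6+0=6
L[3]='a': occ=0, LF[3]=C('a')+0=1+0=1
L[4]='l': occ=1, LF[4]=C('l')+1=4+1=5
L[5]='a': occ=1, LF[5]=C('a')+1=1+1=2
L[6]='$': occ=0, LF[6]=C('$')+0=0+0=0
L[7]='b': occ=0, LF[7]=C('b')+0=3+0=3

Answer: 7 4 6 1 5 2 0 3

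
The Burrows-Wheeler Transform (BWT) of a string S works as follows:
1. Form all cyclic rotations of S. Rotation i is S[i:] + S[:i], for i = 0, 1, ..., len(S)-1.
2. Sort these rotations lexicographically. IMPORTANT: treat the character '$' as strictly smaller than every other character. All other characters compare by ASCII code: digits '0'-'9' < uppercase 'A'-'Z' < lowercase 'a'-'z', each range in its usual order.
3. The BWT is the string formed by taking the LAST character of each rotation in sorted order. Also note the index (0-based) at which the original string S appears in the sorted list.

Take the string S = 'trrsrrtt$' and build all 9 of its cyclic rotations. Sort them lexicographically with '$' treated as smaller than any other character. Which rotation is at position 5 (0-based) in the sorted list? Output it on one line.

All 9 rotations (rotation i = S[i:]+S[:i]):
  rot[0] = trrsrrtt$
  rot[1] = rrsrrtt$t
  rot[2] = rsrrtt$tr
  rot[3] = srrtt$trr
  rot[4] = rrtt$trrs
  rot[5] = rtt$trrsr
  rot[6] = tt$trrsrr
  rot[7] = t$trrsrrt
  rot[8] = $trrsrrtt
Sorted (with $ < everything):
  sorted[0] = $trrsrrtt
  sorted[1] = rrsrrtt$t
  sorted[2] = rrtt$trrs
  sorted[3] = rsrrtt$tr
  sorted[4] = rtt$trrsr
  sorted[5] = srrtt$trr
  sorted[6] = t$trrsrrt
  sorted[7] = trrsrrtt$
  sorted[8] = tt$trrsrr
sorted[5] = srrtt$trr

Answer: srrtt$trr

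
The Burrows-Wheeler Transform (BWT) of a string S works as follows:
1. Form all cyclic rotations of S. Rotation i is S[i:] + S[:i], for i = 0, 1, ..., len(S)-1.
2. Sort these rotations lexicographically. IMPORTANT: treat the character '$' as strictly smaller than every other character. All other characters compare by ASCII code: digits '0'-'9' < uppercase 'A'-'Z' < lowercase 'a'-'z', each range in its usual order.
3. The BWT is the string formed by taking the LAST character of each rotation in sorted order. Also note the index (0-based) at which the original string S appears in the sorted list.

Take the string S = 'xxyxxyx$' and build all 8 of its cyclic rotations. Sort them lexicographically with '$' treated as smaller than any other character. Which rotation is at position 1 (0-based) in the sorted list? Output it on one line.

All 8 rotations (rotation i = S[i:]+S[:i]):
  rot[0] = xxyxxyx$
  rot[1] = xyxxyx$x
  rot[2] = yxxyx$xx
  rot[3] = xxyx$xxy
  rot[4] = xyx$xxyx
  rot[5] = yx$xxyxx
  rot[6] = x$xxyxxy
  rot[7] = $xxyxxyx
Sorted (with $ < everything):
  sorted[0] = $xxyxxyx
  sorted[1] = x$xxyxxy
  sorted[2] = xxyx$xxy
  sorted[3] = xxyxxyx$
  sorted[4] = xyx$xxyx
  sorted[5] = xyxxyx$x
  sorted[6] = yx$xxyxx
  sorted[7] = yxxyx$xx
sorted[1] = x$xxyxxy

Answer: x$xxyxxy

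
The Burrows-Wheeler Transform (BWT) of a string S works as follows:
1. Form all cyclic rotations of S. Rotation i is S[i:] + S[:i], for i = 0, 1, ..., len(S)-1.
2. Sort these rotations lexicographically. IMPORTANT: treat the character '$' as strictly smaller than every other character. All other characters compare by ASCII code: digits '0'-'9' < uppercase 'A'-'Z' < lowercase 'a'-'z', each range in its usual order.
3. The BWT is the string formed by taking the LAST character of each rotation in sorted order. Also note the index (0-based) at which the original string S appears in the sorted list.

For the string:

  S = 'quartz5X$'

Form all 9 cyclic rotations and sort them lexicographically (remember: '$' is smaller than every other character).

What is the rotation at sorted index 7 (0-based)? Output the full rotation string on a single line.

All 9 rotations (rotation i = S[i:]+S[:i]):
  rot[0] = quartz5X$
  rot[1] = uartz5X$q
  rot[2] = artz5X$qu
  rot[3] = rtz5X$qua
  rot[4] = tz5X$quar
  rot[5] = z5X$quart
  rot[6] = 5X$quartz
  rot[7] = X$quartz5
  rot[8] = $quartz5X
Sorted (with $ < everything):
  sorted[0] = $quartz5X
  sorted[1] = 5X$quartz
  sorted[2] = X$quartz5
  sorted[3] = artz5X$qu
  sorted[4] = quartz5X$
  sorted[5] = rtz5X$qua
  sorted[6] = tz5X$quar
  sorted[7] = uartz5X$q
  sorted[8] = z5X$quart
sorted[7] = uartz5X$q

Answer: uartz5X$q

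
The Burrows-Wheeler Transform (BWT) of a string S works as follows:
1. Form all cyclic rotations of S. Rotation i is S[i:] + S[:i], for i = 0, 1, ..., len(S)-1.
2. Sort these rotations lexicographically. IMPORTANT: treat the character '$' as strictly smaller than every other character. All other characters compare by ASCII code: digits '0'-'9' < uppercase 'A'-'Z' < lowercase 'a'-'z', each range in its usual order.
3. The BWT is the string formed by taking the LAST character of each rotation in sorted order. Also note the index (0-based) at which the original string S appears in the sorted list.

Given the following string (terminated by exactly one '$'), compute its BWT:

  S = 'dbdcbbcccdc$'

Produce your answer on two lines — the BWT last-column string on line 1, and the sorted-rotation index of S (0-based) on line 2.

All 12 rotations (rotation i = S[i:]+S[:i]):
  rot[0] = dbdcbbcccdc$
  rot[1] = bdcbbcccdc$d
  rot[2] = dcbbcccdc$db
  rot[3] = cbbcccdc$dbd
  rot[4] = bbcccdc$dbdc
  rot[5] = bcccdc$dbdcb
  rot[6] = cccdc$dbdcbb
  rot[7] = ccdc$dbdcbbc
  rot[8] = cdc$dbdcbbcc
  rot[9] = dc$dbdcbbccc
  rot[10] = c$dbdcbbcccd
  rot[11] = $dbdcbbcccdc
Sorted (with $ < everything):
  sorted[0] = $dbdcbbcccdc  (last char: 'c')
  sorted[1] = bbcccdc$dbdc  (last char: 'c')
  sorted[2] = bcccdc$dbdcb  (last char: 'b')
  sorted[3] = bdcbbcccdc$d  (last char: 'd')
  sorted[4] = c$dbdcbbcccd  (last char: 'd')
  sorted[5] = cbbcccdc$dbd  (last char: 'd')
  sorted[6] = cccdc$dbdcbb  (last char: 'b')
  sorted[7] = ccdc$dbdcbbc  (last char: 'c')
  sorted[8] = cdc$dbdcbbcc  (last char: 'c')
  sorted[9] = dbdcbbcccdc$  (last char: '$')
  sorted[10] = dc$dbdcbbccc  (last char: 'c')
  sorted[11] = dcbbcccdc$db  (last char: 'b')
Last column: ccbdddbcc$cb
Original string S is at sorted index 9

Answer: ccbdddbcc$cb
9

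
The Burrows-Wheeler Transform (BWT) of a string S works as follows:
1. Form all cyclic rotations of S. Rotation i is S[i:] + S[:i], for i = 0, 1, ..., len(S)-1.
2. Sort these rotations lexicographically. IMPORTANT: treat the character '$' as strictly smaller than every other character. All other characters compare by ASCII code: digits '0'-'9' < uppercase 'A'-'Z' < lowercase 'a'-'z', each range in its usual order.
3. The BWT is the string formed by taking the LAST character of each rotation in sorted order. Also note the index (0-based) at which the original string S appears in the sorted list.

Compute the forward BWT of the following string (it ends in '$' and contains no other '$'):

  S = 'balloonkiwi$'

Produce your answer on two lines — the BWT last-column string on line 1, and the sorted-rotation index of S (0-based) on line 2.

All 12 rotations (rotation i = S[i:]+S[:i]):
  rot[0] = balloonkiwi$
  rot[1] = alloonkiwi$b
  rot[2] = lloonkiwi$ba
  rot[3] = loonkiwi$bal
  rot[4] = oonkiwi$ball
  rot[5] = onkiwi$ballo
  rot[6] = nkiwi$balloo
  rot[7] = kiwi$balloon
  rot[8] = iwi$balloonk
  rot[9] = wi$balloonki
  rot[10] = i$balloonkiw
  rot[11] = $balloonkiwi
Sorted (with $ < everything):
  sorted[0] = $balloonkiwi  (last char: 'i')
  sorted[1] = alloonkiwi$b  (last char: 'b')
  sorted[2] = balloonkiwi$  (last char: '$')
  sorted[3] = i$balloonkiw  (last char: 'w')
  sorted[4] = iwi$balloonk  (last char: 'k')
  sorted[5] = kiwi$balloon  (last char: 'n')
  sorted[6] = lloonkiwi$ba  (last char: 'a')
  sorted[7] = loonkiwi$bal  (last char: 'l')
  sorted[8] = nkiwi$balloo  (last char: 'o')
  sorted[9] = onkiwi$ballo  (last char: 'o')
  sorted[10] = oonkiwi$ball  (last char: 'l')
  sorted[11] = wi$balloonki  (last char: 'i')
Last column: ib$wknalooli
Original string S is at sorted index 2

Answer: ib$wknalooli
2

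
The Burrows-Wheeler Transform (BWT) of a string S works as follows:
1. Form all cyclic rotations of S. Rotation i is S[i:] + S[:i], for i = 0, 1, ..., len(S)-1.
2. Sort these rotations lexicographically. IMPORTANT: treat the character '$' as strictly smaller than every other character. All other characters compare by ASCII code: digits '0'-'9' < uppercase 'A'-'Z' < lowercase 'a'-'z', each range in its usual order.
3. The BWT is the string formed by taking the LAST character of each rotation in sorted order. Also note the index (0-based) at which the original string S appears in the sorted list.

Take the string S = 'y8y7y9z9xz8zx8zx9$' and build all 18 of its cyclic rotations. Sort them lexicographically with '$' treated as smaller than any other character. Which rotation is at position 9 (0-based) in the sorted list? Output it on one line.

Answer: x9$y8y7y9z9xz8zx8z

Derivation:
All 18 rotations (rotation i = S[i:]+S[:i]):
  rot[0] = y8y7y9z9xz8zx8zx9$
  rot[1] = 8y7y9z9xz8zx8zx9$y
  rot[2] = y7y9z9xz8zx8zx9$y8
  rot[3] = 7y9z9xz8zx8zx9$y8y
  rot[4] = y9z9xz8zx8zx9$y8y7
  rot[5] = 9z9xz8zx8zx9$y8y7y
  rot[6] = z9xz8zx8zx9$y8y7y9
  rot[7] = 9xz8zx8zx9$y8y7y9z
  rot[8] = xz8zx8zx9$y8y7y9z9
  rot[9] = z8zx8zx9$y8y7y9z9x
  rot[10] = 8zx8zx9$y8y7y9z9xz
  rot[11] = zx8zx9$y8y7y9z9xz8
  rot[12] = x8zx9$y8y7y9z9xz8z
  rot[13] = 8zx9$y8y7y9z9xz8zx
  rot[14] = zx9$y8y7y9z9xz8zx8
  rot[15] = x9$y8y7y9z9xz8zx8z
  rot[16] = 9$y8y7y9z9xz8zx8zx
  rot[17] = $y8y7y9z9xz8zx8zx9
Sorted (with $ < everything):
  sorted[0] = $y8y7y9z9xz8zx8zx9
  sorted[1] = 7y9z9xz8zx8zx9$y8y
  sorted[2] = 8y7y9z9xz8zx8zx9$y
  sorted[3] = 8zx8zx9$y8y7y9z9xz
  sorted[4] = 8zx9$y8y7y9z9xz8zx
  sorted[5] = 9$y8y7y9z9xz8zx8zx
  sorted[6] = 9xz8zx8zx9$y8y7y9z
  sorted[7] = 9z9xz8zx8zx9$y8y7y
  sorted[8] = x8zx9$y8y7y9z9xz8z
  sorted[9] = x9$y8y7y9z9xz8zx8z
  sorted[10] = xz8zx8zx9$y8y7y9z9
  sorted[11] = y7y9z9xz8zx8zx9$y8
  sorted[12] = y8y7y9z9xz8zx8zx9$
  sorted[13] = y9z9xz8zx8zx9$y8y7
  sorted[14] = z8zx8zx9$y8y7y9z9x
  sorted[15] = z9xz8zx8zx9$y8y7y9
  sorted[16] = zx8zx9$y8y7y9z9xz8
  sorted[17] = zx9$y8y7y9z9xz8zx8
sorted[9] = x9$y8y7y9z9xz8zx8z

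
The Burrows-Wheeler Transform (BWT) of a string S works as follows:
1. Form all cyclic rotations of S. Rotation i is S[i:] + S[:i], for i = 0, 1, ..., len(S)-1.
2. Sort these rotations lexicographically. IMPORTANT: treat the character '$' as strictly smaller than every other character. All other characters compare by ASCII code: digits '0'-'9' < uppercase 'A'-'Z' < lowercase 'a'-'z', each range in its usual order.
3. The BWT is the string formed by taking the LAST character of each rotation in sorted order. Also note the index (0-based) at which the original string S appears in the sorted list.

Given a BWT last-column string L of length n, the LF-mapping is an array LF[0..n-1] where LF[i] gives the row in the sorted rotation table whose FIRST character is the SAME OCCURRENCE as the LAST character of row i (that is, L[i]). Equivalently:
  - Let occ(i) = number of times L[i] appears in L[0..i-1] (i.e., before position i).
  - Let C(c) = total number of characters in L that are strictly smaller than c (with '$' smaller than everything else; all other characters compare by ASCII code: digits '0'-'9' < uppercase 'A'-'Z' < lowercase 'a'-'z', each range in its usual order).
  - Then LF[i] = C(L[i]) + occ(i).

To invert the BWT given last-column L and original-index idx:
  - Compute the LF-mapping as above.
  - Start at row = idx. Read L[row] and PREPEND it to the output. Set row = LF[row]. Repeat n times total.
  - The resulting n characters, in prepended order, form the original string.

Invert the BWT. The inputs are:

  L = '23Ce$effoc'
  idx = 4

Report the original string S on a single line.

LF mapping: 1 2 3 5 0 6 7 8 9 4
Walk LF starting at row 4, prepending L[row]:
  step 1: row=4, L[4]='$', prepend. Next row=LF[4]=0
  step 2: row=0, L[0]='2', prepend. Next row=LF[0]=1
  step 3: row=1, L[1]='3', prepend. Next row=LF[1]=2
  step 4: row=2, L[2]='C', prepend. Next row=LF[2]=3
  step 5: row=3, L[3]='e', prepend. Next row=LF[3]=5
  step 6: row=5, L[5]='e', prepend. Next row=LF[5]=6
  step 7: row=6, L[6]='f', prepend. Next row=LF[6]=7
  step 8: row=7, L[7]='f', prepend. Next row=LF[7]=8
  step 9: row=8, L[8]='o', prepend. Next row=LF[8]=9
  step 10: row=9, L[9]='c', prepend. Next row=LF[9]=4
Reversed output: coffeeC32$

Answer: coffeeC32$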